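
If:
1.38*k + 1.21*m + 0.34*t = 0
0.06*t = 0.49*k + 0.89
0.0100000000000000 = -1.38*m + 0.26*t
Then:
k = -1.40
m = 0.64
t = 3.41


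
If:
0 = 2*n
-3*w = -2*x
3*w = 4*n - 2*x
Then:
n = 0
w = 0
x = 0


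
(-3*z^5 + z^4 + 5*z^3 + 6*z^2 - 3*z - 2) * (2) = -6*z^5 + 2*z^4 + 10*z^3 + 12*z^2 - 6*z - 4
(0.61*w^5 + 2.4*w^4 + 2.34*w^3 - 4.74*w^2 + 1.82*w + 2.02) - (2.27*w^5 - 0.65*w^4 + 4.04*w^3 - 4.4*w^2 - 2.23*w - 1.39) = -1.66*w^5 + 3.05*w^4 - 1.7*w^3 - 0.34*w^2 + 4.05*w + 3.41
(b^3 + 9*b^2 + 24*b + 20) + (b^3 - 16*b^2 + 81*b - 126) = 2*b^3 - 7*b^2 + 105*b - 106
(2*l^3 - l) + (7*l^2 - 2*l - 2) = 2*l^3 + 7*l^2 - 3*l - 2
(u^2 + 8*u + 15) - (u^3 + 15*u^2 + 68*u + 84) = -u^3 - 14*u^2 - 60*u - 69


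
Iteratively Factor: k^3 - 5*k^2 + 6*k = (k - 2)*(k^2 - 3*k) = (k - 3)*(k - 2)*(k)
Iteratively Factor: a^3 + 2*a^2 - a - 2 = (a + 2)*(a^2 - 1) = (a + 1)*(a + 2)*(a - 1)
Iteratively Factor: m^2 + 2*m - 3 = (m + 3)*(m - 1)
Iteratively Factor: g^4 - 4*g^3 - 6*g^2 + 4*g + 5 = (g - 5)*(g^3 + g^2 - g - 1) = (g - 5)*(g + 1)*(g^2 - 1) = (g - 5)*(g - 1)*(g + 1)*(g + 1)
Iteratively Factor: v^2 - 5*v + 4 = (v - 1)*(v - 4)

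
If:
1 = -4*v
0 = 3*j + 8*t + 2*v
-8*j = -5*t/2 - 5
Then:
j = 15/26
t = -2/13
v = -1/4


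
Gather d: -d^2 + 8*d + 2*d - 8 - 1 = -d^2 + 10*d - 9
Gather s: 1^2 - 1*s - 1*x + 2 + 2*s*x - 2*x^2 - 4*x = s*(2*x - 1) - 2*x^2 - 5*x + 3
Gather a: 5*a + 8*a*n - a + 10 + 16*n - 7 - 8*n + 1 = a*(8*n + 4) + 8*n + 4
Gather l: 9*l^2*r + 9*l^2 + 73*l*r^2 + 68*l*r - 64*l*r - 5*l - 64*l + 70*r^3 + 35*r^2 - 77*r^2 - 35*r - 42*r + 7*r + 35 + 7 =l^2*(9*r + 9) + l*(73*r^2 + 4*r - 69) + 70*r^3 - 42*r^2 - 70*r + 42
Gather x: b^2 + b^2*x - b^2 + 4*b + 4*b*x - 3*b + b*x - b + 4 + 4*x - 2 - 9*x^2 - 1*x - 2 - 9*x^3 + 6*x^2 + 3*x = -9*x^3 - 3*x^2 + x*(b^2 + 5*b + 6)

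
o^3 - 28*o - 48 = (o - 6)*(o + 2)*(o + 4)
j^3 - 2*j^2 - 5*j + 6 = (j - 3)*(j - 1)*(j + 2)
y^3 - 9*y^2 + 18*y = y*(y - 6)*(y - 3)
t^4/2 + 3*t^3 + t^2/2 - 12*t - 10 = (t/2 + 1/2)*(t - 2)*(t + 2)*(t + 5)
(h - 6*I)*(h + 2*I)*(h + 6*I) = h^3 + 2*I*h^2 + 36*h + 72*I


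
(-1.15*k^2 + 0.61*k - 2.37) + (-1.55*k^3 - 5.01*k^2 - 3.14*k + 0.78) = -1.55*k^3 - 6.16*k^2 - 2.53*k - 1.59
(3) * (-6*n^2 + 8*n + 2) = -18*n^2 + 24*n + 6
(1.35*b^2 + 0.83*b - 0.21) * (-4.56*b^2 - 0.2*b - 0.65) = -6.156*b^4 - 4.0548*b^3 - 0.0859000000000002*b^2 - 0.4975*b + 0.1365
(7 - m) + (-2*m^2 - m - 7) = -2*m^2 - 2*m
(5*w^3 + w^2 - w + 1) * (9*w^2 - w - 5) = 45*w^5 + 4*w^4 - 35*w^3 + 5*w^2 + 4*w - 5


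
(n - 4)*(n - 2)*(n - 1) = n^3 - 7*n^2 + 14*n - 8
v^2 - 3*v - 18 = (v - 6)*(v + 3)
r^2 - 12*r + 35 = (r - 7)*(r - 5)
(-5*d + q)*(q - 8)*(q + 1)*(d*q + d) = -5*d^2*q^3 + 30*d^2*q^2 + 75*d^2*q + 40*d^2 + d*q^4 - 6*d*q^3 - 15*d*q^2 - 8*d*q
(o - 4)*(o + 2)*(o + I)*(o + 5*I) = o^4 - 2*o^3 + 6*I*o^3 - 13*o^2 - 12*I*o^2 + 10*o - 48*I*o + 40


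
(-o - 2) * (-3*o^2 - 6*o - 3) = 3*o^3 + 12*o^2 + 15*o + 6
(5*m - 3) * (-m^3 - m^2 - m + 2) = -5*m^4 - 2*m^3 - 2*m^2 + 13*m - 6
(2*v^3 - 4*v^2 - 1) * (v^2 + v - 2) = 2*v^5 - 2*v^4 - 8*v^3 + 7*v^2 - v + 2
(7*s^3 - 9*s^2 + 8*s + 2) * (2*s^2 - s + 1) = 14*s^5 - 25*s^4 + 32*s^3 - 13*s^2 + 6*s + 2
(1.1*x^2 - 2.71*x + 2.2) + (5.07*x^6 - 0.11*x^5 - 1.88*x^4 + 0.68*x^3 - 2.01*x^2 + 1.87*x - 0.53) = 5.07*x^6 - 0.11*x^5 - 1.88*x^4 + 0.68*x^3 - 0.91*x^2 - 0.84*x + 1.67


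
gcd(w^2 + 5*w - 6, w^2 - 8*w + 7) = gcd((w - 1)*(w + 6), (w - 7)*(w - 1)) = w - 1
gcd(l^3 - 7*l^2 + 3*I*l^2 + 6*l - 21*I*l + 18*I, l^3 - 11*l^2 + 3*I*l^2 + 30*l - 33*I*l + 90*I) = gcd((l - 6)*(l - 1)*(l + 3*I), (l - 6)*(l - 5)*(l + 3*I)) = l^2 + l*(-6 + 3*I) - 18*I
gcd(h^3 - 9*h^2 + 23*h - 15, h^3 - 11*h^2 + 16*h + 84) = 1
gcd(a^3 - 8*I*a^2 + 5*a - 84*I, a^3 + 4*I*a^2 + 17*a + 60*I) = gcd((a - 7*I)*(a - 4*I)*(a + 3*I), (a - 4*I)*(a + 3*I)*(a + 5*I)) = a^2 - I*a + 12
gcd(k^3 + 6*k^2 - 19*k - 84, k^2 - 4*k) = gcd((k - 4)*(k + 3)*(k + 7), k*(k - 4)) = k - 4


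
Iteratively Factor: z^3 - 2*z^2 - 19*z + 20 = (z - 5)*(z^2 + 3*z - 4) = (z - 5)*(z + 4)*(z - 1)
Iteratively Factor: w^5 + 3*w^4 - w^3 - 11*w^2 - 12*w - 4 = (w - 2)*(w^4 + 5*w^3 + 9*w^2 + 7*w + 2) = (w - 2)*(w + 1)*(w^3 + 4*w^2 + 5*w + 2) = (w - 2)*(w + 1)^2*(w^2 + 3*w + 2) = (w - 2)*(w + 1)^2*(w + 2)*(w + 1)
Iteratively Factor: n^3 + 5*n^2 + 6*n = (n + 2)*(n^2 + 3*n) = (n + 2)*(n + 3)*(n)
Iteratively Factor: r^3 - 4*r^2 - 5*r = (r)*(r^2 - 4*r - 5) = r*(r - 5)*(r + 1)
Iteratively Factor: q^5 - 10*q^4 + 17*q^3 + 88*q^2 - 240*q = (q - 5)*(q^4 - 5*q^3 - 8*q^2 + 48*q) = q*(q - 5)*(q^3 - 5*q^2 - 8*q + 48) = q*(q - 5)*(q - 4)*(q^2 - q - 12) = q*(q - 5)*(q - 4)*(q + 3)*(q - 4)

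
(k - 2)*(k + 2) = k^2 - 4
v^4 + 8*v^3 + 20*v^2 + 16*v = v*(v + 2)^2*(v + 4)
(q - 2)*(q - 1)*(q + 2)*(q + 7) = q^4 + 6*q^3 - 11*q^2 - 24*q + 28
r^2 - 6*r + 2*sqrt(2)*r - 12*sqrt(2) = (r - 6)*(r + 2*sqrt(2))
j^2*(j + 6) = j^3 + 6*j^2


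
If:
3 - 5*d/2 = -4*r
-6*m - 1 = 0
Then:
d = 8*r/5 + 6/5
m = -1/6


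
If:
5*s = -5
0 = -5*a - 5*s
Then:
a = 1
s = -1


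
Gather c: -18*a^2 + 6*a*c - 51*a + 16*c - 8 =-18*a^2 - 51*a + c*(6*a + 16) - 8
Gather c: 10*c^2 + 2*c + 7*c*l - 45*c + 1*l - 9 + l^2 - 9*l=10*c^2 + c*(7*l - 43) + l^2 - 8*l - 9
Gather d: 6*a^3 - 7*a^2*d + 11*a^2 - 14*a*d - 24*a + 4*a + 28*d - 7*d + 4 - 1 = 6*a^3 + 11*a^2 - 20*a + d*(-7*a^2 - 14*a + 21) + 3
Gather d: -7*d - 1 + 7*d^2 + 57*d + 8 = 7*d^2 + 50*d + 7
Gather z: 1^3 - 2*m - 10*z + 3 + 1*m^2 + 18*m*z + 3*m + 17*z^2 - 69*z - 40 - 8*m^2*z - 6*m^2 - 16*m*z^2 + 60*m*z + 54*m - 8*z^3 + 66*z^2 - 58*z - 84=-5*m^2 + 55*m - 8*z^3 + z^2*(83 - 16*m) + z*(-8*m^2 + 78*m - 137) - 120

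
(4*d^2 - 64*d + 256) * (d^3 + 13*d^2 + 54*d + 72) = 4*d^5 - 12*d^4 - 360*d^3 + 160*d^2 + 9216*d + 18432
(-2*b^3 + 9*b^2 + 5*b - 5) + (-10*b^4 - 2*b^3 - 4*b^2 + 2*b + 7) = -10*b^4 - 4*b^3 + 5*b^2 + 7*b + 2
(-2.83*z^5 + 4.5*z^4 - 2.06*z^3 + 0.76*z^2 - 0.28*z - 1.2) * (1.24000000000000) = -3.5092*z^5 + 5.58*z^4 - 2.5544*z^3 + 0.9424*z^2 - 0.3472*z - 1.488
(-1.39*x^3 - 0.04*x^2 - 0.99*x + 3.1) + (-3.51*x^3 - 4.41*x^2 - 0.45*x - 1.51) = -4.9*x^3 - 4.45*x^2 - 1.44*x + 1.59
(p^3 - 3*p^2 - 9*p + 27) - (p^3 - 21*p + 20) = -3*p^2 + 12*p + 7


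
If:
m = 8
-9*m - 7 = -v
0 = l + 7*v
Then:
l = -553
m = 8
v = 79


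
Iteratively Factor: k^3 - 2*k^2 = (k)*(k^2 - 2*k) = k*(k - 2)*(k)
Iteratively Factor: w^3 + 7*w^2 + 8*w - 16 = (w - 1)*(w^2 + 8*w + 16) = (w - 1)*(w + 4)*(w + 4)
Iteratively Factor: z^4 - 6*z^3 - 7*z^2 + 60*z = (z + 3)*(z^3 - 9*z^2 + 20*z) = (z - 4)*(z + 3)*(z^2 - 5*z) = z*(z - 4)*(z + 3)*(z - 5)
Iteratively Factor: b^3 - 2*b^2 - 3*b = (b)*(b^2 - 2*b - 3) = b*(b + 1)*(b - 3)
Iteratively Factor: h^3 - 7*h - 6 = (h + 2)*(h^2 - 2*h - 3) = (h + 1)*(h + 2)*(h - 3)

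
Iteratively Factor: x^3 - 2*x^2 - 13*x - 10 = (x + 2)*(x^2 - 4*x - 5) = (x + 1)*(x + 2)*(x - 5)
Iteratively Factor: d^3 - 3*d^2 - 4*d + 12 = (d - 2)*(d^2 - d - 6) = (d - 2)*(d + 2)*(d - 3)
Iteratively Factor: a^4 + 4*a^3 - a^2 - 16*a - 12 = (a + 1)*(a^3 + 3*a^2 - 4*a - 12) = (a + 1)*(a + 2)*(a^2 + a - 6) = (a - 2)*(a + 1)*(a + 2)*(a + 3)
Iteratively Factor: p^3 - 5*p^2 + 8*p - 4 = (p - 2)*(p^2 - 3*p + 2) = (p - 2)*(p - 1)*(p - 2)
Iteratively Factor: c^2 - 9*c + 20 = (c - 5)*(c - 4)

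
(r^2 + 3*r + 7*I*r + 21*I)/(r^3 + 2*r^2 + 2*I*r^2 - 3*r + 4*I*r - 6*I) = (r + 7*I)/(r^2 + r*(-1 + 2*I) - 2*I)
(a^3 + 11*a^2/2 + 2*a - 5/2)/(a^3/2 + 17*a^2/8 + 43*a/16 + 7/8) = 8*(2*a^3 + 11*a^2 + 4*a - 5)/(8*a^3 + 34*a^2 + 43*a + 14)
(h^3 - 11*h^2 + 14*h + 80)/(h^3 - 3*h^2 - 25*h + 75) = (h^2 - 6*h - 16)/(h^2 + 2*h - 15)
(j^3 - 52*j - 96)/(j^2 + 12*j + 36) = (j^2 - 6*j - 16)/(j + 6)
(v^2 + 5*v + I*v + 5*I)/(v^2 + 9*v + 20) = (v + I)/(v + 4)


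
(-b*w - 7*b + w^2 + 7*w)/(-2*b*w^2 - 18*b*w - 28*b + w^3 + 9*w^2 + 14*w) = (-b + w)/(-2*b*w - 4*b + w^2 + 2*w)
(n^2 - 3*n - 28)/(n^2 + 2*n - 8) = (n - 7)/(n - 2)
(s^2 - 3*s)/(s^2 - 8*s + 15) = s/(s - 5)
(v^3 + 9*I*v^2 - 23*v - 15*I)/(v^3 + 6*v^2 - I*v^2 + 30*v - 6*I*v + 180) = (v^2 + 4*I*v - 3)/(v^2 + 6*v*(1 - I) - 36*I)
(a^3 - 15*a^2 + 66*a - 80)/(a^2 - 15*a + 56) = (a^2 - 7*a + 10)/(a - 7)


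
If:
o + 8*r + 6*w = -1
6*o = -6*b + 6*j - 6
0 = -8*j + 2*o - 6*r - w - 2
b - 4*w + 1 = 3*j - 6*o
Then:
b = -7*w/23 - 51/46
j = 19*w/23 - 25/138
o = 26*w/23 - 5/69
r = -41*w/46 - 8/69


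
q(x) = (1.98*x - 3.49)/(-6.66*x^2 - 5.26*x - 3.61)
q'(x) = (1.98*x - 3.49)*(13.32*x + 5.26)/(-6.66*x^2 - 5.26*x - 3.61)^2 + 1.98/(-6.66*x^2 - 5.26*x - 3.61) = (13.1868*x^2 - 46.4868*x - 25.5052)/(44.3556*x^4 + 70.0632*x^3 + 75.7528*x^2 + 37.9772*x + 13.0321)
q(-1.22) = 0.83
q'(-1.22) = 1.01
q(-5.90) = 0.07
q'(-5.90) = 0.02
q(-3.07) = 0.19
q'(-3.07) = 0.10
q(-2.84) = 0.21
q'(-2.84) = 0.12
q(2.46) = -0.02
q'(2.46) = -0.02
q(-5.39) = 0.08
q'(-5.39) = 0.02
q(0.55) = 0.28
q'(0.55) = -0.65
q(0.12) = 0.75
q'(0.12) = -1.64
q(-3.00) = 0.20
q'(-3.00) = 0.10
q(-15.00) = 0.02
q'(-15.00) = 0.00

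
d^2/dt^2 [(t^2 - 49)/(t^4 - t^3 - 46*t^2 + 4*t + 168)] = 2*(3*t^5 + 60*t^4 + 376*t^3 + 816*t^2 + 432*t + 1024)/(t^9 + 18*t^8 + 96*t^7 - 1248*t^5 - 1728*t^4 + 5120*t^3 + 9216*t^2 - 6912*t - 13824)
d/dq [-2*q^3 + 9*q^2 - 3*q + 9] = -6*q^2 + 18*q - 3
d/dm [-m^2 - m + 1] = -2*m - 1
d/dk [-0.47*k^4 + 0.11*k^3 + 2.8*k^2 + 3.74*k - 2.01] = -1.88*k^3 + 0.33*k^2 + 5.6*k + 3.74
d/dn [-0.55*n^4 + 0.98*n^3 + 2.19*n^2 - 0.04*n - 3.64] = -2.2*n^3 + 2.94*n^2 + 4.38*n - 0.04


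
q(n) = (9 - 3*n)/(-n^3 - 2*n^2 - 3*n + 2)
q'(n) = (9 - 3*n)*(3*n^2 + 4*n + 3)/(-n^3 - 2*n^2 - 3*n + 2)^2 - 3/(-n^3 - 2*n^2 - 3*n + 2)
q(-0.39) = 3.48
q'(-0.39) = 1.23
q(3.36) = 0.02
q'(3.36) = 0.03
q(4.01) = 0.03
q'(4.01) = 0.01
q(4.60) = 0.03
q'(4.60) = 0.00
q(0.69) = -5.13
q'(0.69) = 29.53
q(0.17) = 5.95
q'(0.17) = 13.60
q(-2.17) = 1.67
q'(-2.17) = 1.19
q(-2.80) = 1.04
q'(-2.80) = 0.78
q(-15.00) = 0.02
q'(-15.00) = 0.00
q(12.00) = 0.01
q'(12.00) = 0.00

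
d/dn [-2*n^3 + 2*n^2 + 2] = 2*n*(2 - 3*n)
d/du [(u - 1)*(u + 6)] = 2*u + 5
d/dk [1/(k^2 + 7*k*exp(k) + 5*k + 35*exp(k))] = (-7*k*exp(k) - 2*k - 42*exp(k) - 5)/(k^2 + 7*k*exp(k) + 5*k + 35*exp(k))^2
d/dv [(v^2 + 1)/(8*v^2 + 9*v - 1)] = 9*(v^2 - 2*v - 1)/(64*v^4 + 144*v^3 + 65*v^2 - 18*v + 1)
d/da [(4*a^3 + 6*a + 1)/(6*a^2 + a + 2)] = (24*a^4 + 8*a^3 - 12*a^2 - 12*a + 11)/(36*a^4 + 12*a^3 + 25*a^2 + 4*a + 4)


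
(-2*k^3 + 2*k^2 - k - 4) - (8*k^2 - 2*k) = -2*k^3 - 6*k^2 + k - 4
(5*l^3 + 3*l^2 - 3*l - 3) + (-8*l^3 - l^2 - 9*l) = -3*l^3 + 2*l^2 - 12*l - 3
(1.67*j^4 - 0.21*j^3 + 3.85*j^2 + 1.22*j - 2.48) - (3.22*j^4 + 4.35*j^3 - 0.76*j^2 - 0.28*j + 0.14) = -1.55*j^4 - 4.56*j^3 + 4.61*j^2 + 1.5*j - 2.62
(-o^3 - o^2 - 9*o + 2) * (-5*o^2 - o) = 5*o^5 + 6*o^4 + 46*o^3 - o^2 - 2*o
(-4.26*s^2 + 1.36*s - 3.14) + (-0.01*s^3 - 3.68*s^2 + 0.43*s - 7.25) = -0.01*s^3 - 7.94*s^2 + 1.79*s - 10.39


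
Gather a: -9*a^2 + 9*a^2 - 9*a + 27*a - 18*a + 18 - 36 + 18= 0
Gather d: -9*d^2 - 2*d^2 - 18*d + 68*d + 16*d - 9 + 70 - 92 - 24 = -11*d^2 + 66*d - 55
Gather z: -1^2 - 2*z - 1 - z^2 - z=-z^2 - 3*z - 2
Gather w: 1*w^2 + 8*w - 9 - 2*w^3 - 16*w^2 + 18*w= -2*w^3 - 15*w^2 + 26*w - 9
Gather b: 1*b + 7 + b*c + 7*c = b*(c + 1) + 7*c + 7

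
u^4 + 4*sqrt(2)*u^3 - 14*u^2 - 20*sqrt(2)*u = u*(u - 2*sqrt(2))*(u + sqrt(2))*(u + 5*sqrt(2))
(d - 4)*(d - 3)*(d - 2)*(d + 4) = d^4 - 5*d^3 - 10*d^2 + 80*d - 96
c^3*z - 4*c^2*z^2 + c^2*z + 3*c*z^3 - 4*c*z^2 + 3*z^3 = (c - 3*z)*(c - z)*(c*z + z)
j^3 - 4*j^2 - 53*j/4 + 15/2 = (j - 6)*(j - 1/2)*(j + 5/2)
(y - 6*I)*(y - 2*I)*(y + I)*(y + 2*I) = y^4 - 5*I*y^3 + 10*y^2 - 20*I*y + 24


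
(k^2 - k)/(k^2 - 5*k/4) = 4*(k - 1)/(4*k - 5)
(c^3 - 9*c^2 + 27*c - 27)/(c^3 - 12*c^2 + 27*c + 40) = (c^3 - 9*c^2 + 27*c - 27)/(c^3 - 12*c^2 + 27*c + 40)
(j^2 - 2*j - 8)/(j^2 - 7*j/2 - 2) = 2*(j + 2)/(2*j + 1)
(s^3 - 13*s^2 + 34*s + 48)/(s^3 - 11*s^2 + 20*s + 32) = (s - 6)/(s - 4)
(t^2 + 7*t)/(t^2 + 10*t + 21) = t/(t + 3)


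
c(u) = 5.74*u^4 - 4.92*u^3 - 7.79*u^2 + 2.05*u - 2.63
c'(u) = 22.96*u^3 - 14.76*u^2 - 15.58*u + 2.05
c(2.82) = 193.87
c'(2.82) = 355.63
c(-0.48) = -4.56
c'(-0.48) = 3.59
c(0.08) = -2.52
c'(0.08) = 0.72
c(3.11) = 317.38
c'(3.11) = 501.48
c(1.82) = 8.62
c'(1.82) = 63.22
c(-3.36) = 820.76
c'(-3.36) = -983.18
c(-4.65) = 2997.71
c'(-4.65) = -2553.16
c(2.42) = 83.85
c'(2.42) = 203.31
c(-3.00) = 518.89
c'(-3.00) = -703.97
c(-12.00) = 126377.41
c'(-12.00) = -41611.31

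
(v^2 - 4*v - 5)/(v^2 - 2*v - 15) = (v + 1)/(v + 3)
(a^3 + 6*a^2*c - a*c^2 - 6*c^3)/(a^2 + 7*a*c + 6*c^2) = a - c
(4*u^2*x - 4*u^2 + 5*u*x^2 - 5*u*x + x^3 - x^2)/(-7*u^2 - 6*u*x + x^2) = (4*u*x - 4*u + x^2 - x)/(-7*u + x)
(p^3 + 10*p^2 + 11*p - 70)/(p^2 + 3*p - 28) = (p^2 + 3*p - 10)/(p - 4)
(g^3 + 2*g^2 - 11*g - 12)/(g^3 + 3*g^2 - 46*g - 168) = (g^2 - 2*g - 3)/(g^2 - g - 42)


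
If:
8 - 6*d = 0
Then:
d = 4/3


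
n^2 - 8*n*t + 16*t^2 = (n - 4*t)^2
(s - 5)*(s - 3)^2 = s^3 - 11*s^2 + 39*s - 45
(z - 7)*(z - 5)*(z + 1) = z^3 - 11*z^2 + 23*z + 35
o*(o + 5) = o^2 + 5*o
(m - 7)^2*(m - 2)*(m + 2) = m^4 - 14*m^3 + 45*m^2 + 56*m - 196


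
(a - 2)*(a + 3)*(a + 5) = a^3 + 6*a^2 - a - 30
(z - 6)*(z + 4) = z^2 - 2*z - 24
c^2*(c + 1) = c^3 + c^2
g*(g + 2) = g^2 + 2*g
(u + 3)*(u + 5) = u^2 + 8*u + 15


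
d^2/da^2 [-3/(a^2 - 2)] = 6*(-3*a^2 - 2)/(a^2 - 2)^3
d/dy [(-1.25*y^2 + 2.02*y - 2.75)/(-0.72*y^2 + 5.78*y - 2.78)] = (-5.7706*y^2 + 2.99*y + 10.2794)/(0.5184*y^4 - 8.3232*y^3 + 37.4116*y^2 - 32.1368*y + 7.7284)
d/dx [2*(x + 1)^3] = 6*(x + 1)^2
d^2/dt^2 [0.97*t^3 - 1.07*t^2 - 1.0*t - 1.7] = 5.82*t - 2.14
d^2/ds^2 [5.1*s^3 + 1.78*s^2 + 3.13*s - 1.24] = 30.6*s + 3.56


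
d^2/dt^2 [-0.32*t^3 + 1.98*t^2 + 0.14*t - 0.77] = 3.96 - 1.92*t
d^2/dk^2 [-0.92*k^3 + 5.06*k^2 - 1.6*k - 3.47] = 10.12 - 5.52*k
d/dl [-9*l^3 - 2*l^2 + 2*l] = -27*l^2 - 4*l + 2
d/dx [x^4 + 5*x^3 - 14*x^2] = x*(4*x^2 + 15*x - 28)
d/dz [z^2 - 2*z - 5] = 2*z - 2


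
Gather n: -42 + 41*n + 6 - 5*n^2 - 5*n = -5*n^2 + 36*n - 36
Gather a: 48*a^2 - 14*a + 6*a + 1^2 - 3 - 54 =48*a^2 - 8*a - 56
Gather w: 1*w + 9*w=10*w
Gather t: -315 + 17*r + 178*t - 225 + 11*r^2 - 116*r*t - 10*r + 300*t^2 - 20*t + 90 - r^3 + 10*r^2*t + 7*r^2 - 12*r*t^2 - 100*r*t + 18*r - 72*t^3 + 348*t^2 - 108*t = -r^3 + 18*r^2 + 25*r - 72*t^3 + t^2*(648 - 12*r) + t*(10*r^2 - 216*r + 50) - 450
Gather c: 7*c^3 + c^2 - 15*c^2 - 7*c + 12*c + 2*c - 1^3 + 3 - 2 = 7*c^3 - 14*c^2 + 7*c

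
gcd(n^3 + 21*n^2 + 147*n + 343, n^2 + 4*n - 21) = n + 7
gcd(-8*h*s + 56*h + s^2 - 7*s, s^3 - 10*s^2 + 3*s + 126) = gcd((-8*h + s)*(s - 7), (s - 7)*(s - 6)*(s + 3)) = s - 7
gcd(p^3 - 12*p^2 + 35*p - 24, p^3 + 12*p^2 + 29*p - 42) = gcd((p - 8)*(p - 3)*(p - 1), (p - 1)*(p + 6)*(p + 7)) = p - 1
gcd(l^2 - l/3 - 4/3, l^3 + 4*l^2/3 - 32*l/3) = 1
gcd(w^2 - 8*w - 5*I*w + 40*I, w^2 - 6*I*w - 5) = w - 5*I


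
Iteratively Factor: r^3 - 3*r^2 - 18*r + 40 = (r - 2)*(r^2 - r - 20) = (r - 2)*(r + 4)*(r - 5)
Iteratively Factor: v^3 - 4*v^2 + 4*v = (v - 2)*(v^2 - 2*v) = v*(v - 2)*(v - 2)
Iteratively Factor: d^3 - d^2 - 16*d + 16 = (d - 1)*(d^2 - 16) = (d - 1)*(d + 4)*(d - 4)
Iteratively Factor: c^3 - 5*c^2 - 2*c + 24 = (c - 4)*(c^2 - c - 6) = (c - 4)*(c + 2)*(c - 3)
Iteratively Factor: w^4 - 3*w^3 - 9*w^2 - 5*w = (w + 1)*(w^3 - 4*w^2 - 5*w) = (w + 1)^2*(w^2 - 5*w) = w*(w + 1)^2*(w - 5)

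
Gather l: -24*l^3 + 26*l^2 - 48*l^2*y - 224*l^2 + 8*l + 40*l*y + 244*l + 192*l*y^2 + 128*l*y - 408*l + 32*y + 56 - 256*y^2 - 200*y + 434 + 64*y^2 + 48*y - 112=-24*l^3 + l^2*(-48*y - 198) + l*(192*y^2 + 168*y - 156) - 192*y^2 - 120*y + 378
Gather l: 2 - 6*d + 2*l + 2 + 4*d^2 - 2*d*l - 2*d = 4*d^2 - 8*d + l*(2 - 2*d) + 4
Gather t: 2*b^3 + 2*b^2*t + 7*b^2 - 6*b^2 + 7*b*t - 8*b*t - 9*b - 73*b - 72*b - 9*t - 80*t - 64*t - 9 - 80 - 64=2*b^3 + b^2 - 154*b + t*(2*b^2 - b - 153) - 153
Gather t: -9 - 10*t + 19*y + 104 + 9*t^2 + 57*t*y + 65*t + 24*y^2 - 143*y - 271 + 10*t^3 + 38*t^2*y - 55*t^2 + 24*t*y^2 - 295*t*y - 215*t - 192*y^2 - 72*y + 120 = 10*t^3 + t^2*(38*y - 46) + t*(24*y^2 - 238*y - 160) - 168*y^2 - 196*y - 56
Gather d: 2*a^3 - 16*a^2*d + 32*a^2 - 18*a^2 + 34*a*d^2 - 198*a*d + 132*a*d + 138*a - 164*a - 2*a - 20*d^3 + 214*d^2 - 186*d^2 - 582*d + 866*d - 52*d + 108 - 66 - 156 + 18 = 2*a^3 + 14*a^2 - 28*a - 20*d^3 + d^2*(34*a + 28) + d*(-16*a^2 - 66*a + 232) - 96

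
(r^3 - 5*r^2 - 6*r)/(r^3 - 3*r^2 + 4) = r*(r - 6)/(r^2 - 4*r + 4)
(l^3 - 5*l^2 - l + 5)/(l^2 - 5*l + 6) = (l^3 - 5*l^2 - l + 5)/(l^2 - 5*l + 6)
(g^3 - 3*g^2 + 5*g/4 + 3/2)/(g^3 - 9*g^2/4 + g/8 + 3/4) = 2*(2*g - 3)/(4*g - 3)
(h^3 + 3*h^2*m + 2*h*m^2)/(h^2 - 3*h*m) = (h^2 + 3*h*m + 2*m^2)/(h - 3*m)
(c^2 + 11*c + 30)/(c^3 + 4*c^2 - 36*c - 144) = (c + 5)/(c^2 - 2*c - 24)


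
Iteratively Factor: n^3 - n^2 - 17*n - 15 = (n + 3)*(n^2 - 4*n - 5) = (n - 5)*(n + 3)*(n + 1)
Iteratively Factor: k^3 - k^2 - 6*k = (k + 2)*(k^2 - 3*k) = (k - 3)*(k + 2)*(k)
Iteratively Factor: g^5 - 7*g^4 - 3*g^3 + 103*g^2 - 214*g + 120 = (g - 5)*(g^4 - 2*g^3 - 13*g^2 + 38*g - 24) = (g - 5)*(g - 2)*(g^3 - 13*g + 12) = (g - 5)*(g - 2)*(g - 1)*(g^2 + g - 12) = (g - 5)*(g - 3)*(g - 2)*(g - 1)*(g + 4)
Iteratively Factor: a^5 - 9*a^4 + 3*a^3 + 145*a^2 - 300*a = (a)*(a^4 - 9*a^3 + 3*a^2 + 145*a - 300) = a*(a - 5)*(a^3 - 4*a^2 - 17*a + 60) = a*(a - 5)*(a + 4)*(a^2 - 8*a + 15) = a*(a - 5)*(a - 3)*(a + 4)*(a - 5)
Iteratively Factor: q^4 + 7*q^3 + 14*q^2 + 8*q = (q)*(q^3 + 7*q^2 + 14*q + 8) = q*(q + 2)*(q^2 + 5*q + 4) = q*(q + 1)*(q + 2)*(q + 4)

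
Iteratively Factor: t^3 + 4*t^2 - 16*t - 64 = (t + 4)*(t^2 - 16) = (t + 4)^2*(t - 4)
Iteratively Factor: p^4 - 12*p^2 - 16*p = (p + 2)*(p^3 - 2*p^2 - 8*p) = (p - 4)*(p + 2)*(p^2 + 2*p) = (p - 4)*(p + 2)^2*(p)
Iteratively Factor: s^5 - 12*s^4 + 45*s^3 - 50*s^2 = (s)*(s^4 - 12*s^3 + 45*s^2 - 50*s) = s*(s - 5)*(s^3 - 7*s^2 + 10*s) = s*(s - 5)^2*(s^2 - 2*s) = s^2*(s - 5)^2*(s - 2)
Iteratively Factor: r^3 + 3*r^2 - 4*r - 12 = (r + 3)*(r^2 - 4) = (r + 2)*(r + 3)*(r - 2)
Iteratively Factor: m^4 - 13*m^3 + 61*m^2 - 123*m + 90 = (m - 5)*(m^3 - 8*m^2 + 21*m - 18) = (m - 5)*(m - 2)*(m^2 - 6*m + 9) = (m - 5)*(m - 3)*(m - 2)*(m - 3)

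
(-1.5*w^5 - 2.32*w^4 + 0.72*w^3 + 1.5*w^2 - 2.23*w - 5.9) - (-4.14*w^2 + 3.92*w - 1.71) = -1.5*w^5 - 2.32*w^4 + 0.72*w^3 + 5.64*w^2 - 6.15*w - 4.19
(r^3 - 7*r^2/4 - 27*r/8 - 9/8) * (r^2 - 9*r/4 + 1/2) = r^5 - 4*r^4 + 17*r^3/16 + 179*r^2/32 + 27*r/32 - 9/16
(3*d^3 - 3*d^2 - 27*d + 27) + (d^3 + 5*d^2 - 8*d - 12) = 4*d^3 + 2*d^2 - 35*d + 15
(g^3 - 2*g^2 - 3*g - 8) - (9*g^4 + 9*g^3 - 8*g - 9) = -9*g^4 - 8*g^3 - 2*g^2 + 5*g + 1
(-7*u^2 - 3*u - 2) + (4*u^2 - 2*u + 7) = -3*u^2 - 5*u + 5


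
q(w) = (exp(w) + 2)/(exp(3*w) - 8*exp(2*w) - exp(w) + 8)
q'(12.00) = 0.00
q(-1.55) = 0.30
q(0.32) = -0.57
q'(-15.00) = 0.00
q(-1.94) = 0.28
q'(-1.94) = 0.04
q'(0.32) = 2.06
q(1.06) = -0.13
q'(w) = (exp(w) + 2)*(-3*exp(3*w) + 16*exp(2*w) + exp(w))/(exp(3*w) - 8*exp(2*w) - exp(w) + 8)^2 + exp(w)/(exp(3*w) - 8*exp(2*w) - exp(w) + 8) = ((exp(w) + 2)*(-3*exp(2*w) + 16*exp(w) + 1) + exp(3*w) - 8*exp(2*w) - exp(w) + 8)*exp(w)/(exp(3*w) - 8*exp(2*w) - exp(w) + 8)^2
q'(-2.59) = 0.01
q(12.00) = 0.00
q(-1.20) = 0.33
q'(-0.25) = 3.39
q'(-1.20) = 0.12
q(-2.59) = 0.26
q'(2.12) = -12.03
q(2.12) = 0.46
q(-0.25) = 0.98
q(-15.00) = 0.25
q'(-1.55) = 0.06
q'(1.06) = 0.15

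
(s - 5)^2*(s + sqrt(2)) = s^3 - 10*s^2 + sqrt(2)*s^2 - 10*sqrt(2)*s + 25*s + 25*sqrt(2)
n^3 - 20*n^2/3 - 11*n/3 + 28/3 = (n - 7)*(n - 1)*(n + 4/3)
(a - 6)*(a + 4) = a^2 - 2*a - 24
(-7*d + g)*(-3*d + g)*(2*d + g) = 42*d^3 + d^2*g - 8*d*g^2 + g^3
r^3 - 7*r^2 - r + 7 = (r - 7)*(r - 1)*(r + 1)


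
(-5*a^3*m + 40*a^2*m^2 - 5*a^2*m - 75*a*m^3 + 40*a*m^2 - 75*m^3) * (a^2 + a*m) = -5*a^5*m + 35*a^4*m^2 - 5*a^4*m - 35*a^3*m^3 + 35*a^3*m^2 - 75*a^2*m^4 - 35*a^2*m^3 - 75*a*m^4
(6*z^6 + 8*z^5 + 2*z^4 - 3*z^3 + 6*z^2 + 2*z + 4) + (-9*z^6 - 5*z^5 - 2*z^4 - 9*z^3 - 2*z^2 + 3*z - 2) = -3*z^6 + 3*z^5 - 12*z^3 + 4*z^2 + 5*z + 2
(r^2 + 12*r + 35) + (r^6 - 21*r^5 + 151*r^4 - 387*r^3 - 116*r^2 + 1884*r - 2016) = r^6 - 21*r^5 + 151*r^4 - 387*r^3 - 115*r^2 + 1896*r - 1981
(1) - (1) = 0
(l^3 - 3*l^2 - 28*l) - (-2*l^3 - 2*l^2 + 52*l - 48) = 3*l^3 - l^2 - 80*l + 48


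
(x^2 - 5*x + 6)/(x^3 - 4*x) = (x - 3)/(x*(x + 2))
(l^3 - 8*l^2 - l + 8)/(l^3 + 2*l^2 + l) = (l^2 - 9*l + 8)/(l*(l + 1))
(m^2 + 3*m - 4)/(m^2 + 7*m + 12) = (m - 1)/(m + 3)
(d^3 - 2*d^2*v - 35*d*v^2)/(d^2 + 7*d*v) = (d^2 - 2*d*v - 35*v^2)/(d + 7*v)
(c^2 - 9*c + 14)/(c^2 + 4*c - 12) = (c - 7)/(c + 6)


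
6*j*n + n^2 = n*(6*j + n)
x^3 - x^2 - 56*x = x*(x - 8)*(x + 7)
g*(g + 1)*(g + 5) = g^3 + 6*g^2 + 5*g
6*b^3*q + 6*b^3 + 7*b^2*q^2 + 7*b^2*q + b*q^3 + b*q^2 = (b + q)*(6*b + q)*(b*q + b)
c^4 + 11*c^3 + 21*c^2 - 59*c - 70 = (c - 2)*(c + 1)*(c + 5)*(c + 7)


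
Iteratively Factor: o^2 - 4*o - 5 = (o + 1)*(o - 5)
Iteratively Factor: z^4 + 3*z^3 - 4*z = (z + 2)*(z^3 + z^2 - 2*z) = (z - 1)*(z + 2)*(z^2 + 2*z) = (z - 1)*(z + 2)^2*(z)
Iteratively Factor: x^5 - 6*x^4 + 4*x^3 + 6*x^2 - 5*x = (x - 1)*(x^4 - 5*x^3 - x^2 + 5*x) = (x - 1)*(x + 1)*(x^3 - 6*x^2 + 5*x) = (x - 5)*(x - 1)*(x + 1)*(x^2 - x) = (x - 5)*(x - 1)^2*(x + 1)*(x)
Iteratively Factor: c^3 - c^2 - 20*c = (c - 5)*(c^2 + 4*c) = c*(c - 5)*(c + 4)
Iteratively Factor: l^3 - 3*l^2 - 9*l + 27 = (l - 3)*(l^2 - 9) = (l - 3)*(l + 3)*(l - 3)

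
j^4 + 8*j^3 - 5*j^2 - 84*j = j*(j - 3)*(j + 4)*(j + 7)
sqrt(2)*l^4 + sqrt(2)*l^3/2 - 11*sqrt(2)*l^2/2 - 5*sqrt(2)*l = l*(l - 5/2)*(l + 2)*(sqrt(2)*l + sqrt(2))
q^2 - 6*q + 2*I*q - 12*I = (q - 6)*(q + 2*I)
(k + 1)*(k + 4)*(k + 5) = k^3 + 10*k^2 + 29*k + 20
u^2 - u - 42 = (u - 7)*(u + 6)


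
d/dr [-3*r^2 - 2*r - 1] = -6*r - 2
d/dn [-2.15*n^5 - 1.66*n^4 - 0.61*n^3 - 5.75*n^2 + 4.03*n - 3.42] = -10.75*n^4 - 6.64*n^3 - 1.83*n^2 - 11.5*n + 4.03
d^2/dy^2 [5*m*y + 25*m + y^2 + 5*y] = 2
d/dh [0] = 0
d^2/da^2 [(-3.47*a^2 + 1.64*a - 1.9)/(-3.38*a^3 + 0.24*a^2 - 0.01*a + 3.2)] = (79.2853360000001*a^6 - 112.416096*a^5 + 267.754812*a^4 + 500.719392*a^3 - 227.80668*a^2 + 130.83216*a + 68.04262)/(38.614472*a^9 - 8.225568*a^8 + 0.926796*a^7 - 109.736736*a^6 + 15.577782*a^5 - 1.201992*a^4 + 103.879681*a^3 - 7.37376*a^2 + 0.3072*a - 32.768)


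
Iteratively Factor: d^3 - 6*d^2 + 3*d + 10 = (d - 2)*(d^2 - 4*d - 5) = (d - 5)*(d - 2)*(d + 1)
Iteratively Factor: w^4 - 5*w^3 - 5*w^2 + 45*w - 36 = (w - 4)*(w^3 - w^2 - 9*w + 9) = (w - 4)*(w - 3)*(w^2 + 2*w - 3) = (w - 4)*(w - 3)*(w + 3)*(w - 1)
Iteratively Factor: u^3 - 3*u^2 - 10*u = (u)*(u^2 - 3*u - 10) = u*(u + 2)*(u - 5)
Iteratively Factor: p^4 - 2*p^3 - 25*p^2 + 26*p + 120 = (p - 3)*(p^3 + p^2 - 22*p - 40) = (p - 5)*(p - 3)*(p^2 + 6*p + 8) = (p - 5)*(p - 3)*(p + 4)*(p + 2)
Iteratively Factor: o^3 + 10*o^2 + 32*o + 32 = (o + 4)*(o^2 + 6*o + 8) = (o + 2)*(o + 4)*(o + 4)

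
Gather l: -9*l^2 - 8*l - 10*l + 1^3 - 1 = -9*l^2 - 18*l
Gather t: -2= -2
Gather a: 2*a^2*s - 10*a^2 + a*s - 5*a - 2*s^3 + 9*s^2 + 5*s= a^2*(2*s - 10) + a*(s - 5) - 2*s^3 + 9*s^2 + 5*s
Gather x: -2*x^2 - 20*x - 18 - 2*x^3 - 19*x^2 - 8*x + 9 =-2*x^3 - 21*x^2 - 28*x - 9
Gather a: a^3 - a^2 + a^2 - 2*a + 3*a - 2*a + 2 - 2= a^3 - a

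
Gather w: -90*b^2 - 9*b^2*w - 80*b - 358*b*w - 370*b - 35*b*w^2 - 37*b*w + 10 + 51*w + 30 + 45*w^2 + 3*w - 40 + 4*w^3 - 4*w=-90*b^2 - 450*b + 4*w^3 + w^2*(45 - 35*b) + w*(-9*b^2 - 395*b + 50)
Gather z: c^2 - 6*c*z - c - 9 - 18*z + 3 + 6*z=c^2 - c + z*(-6*c - 12) - 6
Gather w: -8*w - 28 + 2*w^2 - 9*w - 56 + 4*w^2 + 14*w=6*w^2 - 3*w - 84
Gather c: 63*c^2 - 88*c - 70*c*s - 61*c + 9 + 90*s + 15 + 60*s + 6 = 63*c^2 + c*(-70*s - 149) + 150*s + 30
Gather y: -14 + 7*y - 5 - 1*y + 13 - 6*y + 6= 0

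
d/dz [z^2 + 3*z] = 2*z + 3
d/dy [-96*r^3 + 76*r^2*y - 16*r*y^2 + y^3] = 76*r^2 - 32*r*y + 3*y^2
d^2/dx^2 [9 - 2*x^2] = -4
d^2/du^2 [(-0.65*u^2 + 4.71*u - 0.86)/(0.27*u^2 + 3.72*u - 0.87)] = (-5.55111512312578e-17*u^4 + 1.992438*u^3 - 1.292274*u^2 + 1.45556999999999*u + 5.296842)/(0.019683*u^6 + 0.813564*u^5 + 11.018835*u^4 + 46.23588*u^3 - 35.505135*u^2 + 8.447004*u - 0.658503)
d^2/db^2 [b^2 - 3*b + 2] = 2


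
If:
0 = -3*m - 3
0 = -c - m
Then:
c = 1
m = -1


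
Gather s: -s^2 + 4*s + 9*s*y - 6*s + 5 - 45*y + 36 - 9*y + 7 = -s^2 + s*(9*y - 2) - 54*y + 48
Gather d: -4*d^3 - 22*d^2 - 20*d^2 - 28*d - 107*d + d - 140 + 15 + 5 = -4*d^3 - 42*d^2 - 134*d - 120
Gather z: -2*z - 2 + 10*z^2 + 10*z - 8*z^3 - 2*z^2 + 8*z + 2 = -8*z^3 + 8*z^2 + 16*z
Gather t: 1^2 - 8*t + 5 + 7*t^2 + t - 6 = 7*t^2 - 7*t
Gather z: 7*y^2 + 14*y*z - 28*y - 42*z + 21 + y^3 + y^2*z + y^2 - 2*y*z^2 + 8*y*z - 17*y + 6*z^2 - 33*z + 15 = y^3 + 8*y^2 - 45*y + z^2*(6 - 2*y) + z*(y^2 + 22*y - 75) + 36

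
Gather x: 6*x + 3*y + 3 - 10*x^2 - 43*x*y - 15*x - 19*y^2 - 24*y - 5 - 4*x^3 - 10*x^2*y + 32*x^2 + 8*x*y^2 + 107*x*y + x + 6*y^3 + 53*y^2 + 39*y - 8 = -4*x^3 + x^2*(22 - 10*y) + x*(8*y^2 + 64*y - 8) + 6*y^3 + 34*y^2 + 18*y - 10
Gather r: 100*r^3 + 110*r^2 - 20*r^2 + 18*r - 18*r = 100*r^3 + 90*r^2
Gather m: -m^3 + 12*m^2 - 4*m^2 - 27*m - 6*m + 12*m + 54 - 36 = -m^3 + 8*m^2 - 21*m + 18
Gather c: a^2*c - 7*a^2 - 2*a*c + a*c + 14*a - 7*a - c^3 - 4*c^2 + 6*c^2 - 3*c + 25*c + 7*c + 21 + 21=-7*a^2 + 7*a - c^3 + 2*c^2 + c*(a^2 - a + 29) + 42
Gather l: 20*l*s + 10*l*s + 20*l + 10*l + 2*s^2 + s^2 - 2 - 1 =l*(30*s + 30) + 3*s^2 - 3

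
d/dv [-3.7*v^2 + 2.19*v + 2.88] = 2.19 - 7.4*v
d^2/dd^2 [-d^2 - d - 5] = -2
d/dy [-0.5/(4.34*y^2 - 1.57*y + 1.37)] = (4.34*y - 0.785)/(4.34*y^2 - 1.57*y + 1.37)^2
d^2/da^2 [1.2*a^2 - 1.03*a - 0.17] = 2.40000000000000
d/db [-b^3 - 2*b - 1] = -3*b^2 - 2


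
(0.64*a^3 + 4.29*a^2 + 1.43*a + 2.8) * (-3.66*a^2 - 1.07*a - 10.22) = -2.3424*a^5 - 16.3862*a^4 - 16.3649*a^3 - 55.6219*a^2 - 17.6106*a - 28.616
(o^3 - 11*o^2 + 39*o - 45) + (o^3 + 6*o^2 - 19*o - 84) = 2*o^3 - 5*o^2 + 20*o - 129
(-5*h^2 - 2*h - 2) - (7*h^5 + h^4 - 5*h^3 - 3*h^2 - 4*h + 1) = -7*h^5 - h^4 + 5*h^3 - 2*h^2 + 2*h - 3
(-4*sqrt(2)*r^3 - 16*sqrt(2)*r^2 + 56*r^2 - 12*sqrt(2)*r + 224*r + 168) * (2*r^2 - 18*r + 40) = -8*sqrt(2)*r^5 + 40*sqrt(2)*r^4 + 112*r^4 - 560*r^3 + 104*sqrt(2)*r^3 - 1456*r^2 - 424*sqrt(2)*r^2 - 480*sqrt(2)*r + 5936*r + 6720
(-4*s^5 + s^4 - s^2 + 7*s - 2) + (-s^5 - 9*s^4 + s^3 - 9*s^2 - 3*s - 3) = -5*s^5 - 8*s^4 + s^3 - 10*s^2 + 4*s - 5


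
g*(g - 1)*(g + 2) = g^3 + g^2 - 2*g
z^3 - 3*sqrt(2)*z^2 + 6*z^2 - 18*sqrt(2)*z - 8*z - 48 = (z + 6)*(z - 4*sqrt(2))*(z + sqrt(2))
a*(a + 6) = a^2 + 6*a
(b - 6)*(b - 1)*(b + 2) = b^3 - 5*b^2 - 8*b + 12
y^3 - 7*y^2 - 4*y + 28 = (y - 7)*(y - 2)*(y + 2)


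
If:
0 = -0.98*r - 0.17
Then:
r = -0.17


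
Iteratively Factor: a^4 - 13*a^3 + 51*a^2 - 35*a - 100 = (a + 1)*(a^3 - 14*a^2 + 65*a - 100) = (a - 4)*(a + 1)*(a^2 - 10*a + 25) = (a - 5)*(a - 4)*(a + 1)*(a - 5)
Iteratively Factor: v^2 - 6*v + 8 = (v - 2)*(v - 4)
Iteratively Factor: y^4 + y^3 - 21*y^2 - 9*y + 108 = (y - 3)*(y^3 + 4*y^2 - 9*y - 36) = (y - 3)*(y + 3)*(y^2 + y - 12) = (y - 3)^2*(y + 3)*(y + 4)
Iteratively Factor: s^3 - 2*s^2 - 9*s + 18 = (s - 2)*(s^2 - 9) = (s - 3)*(s - 2)*(s + 3)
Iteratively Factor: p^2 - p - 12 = (p - 4)*(p + 3)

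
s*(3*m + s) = 3*m*s + s^2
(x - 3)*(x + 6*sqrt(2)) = x^2 - 3*x + 6*sqrt(2)*x - 18*sqrt(2)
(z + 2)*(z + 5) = z^2 + 7*z + 10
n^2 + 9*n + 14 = (n + 2)*(n + 7)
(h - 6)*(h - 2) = h^2 - 8*h + 12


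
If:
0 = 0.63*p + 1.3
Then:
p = -2.06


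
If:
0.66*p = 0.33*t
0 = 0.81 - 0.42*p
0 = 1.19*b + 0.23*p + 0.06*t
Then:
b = -0.57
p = 1.93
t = 3.86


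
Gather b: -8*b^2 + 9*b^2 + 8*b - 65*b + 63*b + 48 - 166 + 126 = b^2 + 6*b + 8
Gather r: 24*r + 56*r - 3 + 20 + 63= 80*r + 80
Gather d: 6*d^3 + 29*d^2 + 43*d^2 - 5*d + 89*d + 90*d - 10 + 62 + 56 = 6*d^3 + 72*d^2 + 174*d + 108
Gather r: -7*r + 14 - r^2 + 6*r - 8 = -r^2 - r + 6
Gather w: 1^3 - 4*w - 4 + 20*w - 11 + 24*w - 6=40*w - 20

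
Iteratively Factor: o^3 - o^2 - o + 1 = (o - 1)*(o^2 - 1) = (o - 1)*(o + 1)*(o - 1)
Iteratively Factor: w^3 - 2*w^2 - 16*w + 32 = (w - 2)*(w^2 - 16) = (w - 4)*(w - 2)*(w + 4)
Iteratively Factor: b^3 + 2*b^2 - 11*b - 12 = (b + 1)*(b^2 + b - 12) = (b + 1)*(b + 4)*(b - 3)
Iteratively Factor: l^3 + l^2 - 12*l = (l - 3)*(l^2 + 4*l) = (l - 3)*(l + 4)*(l)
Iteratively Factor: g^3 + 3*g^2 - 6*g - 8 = (g - 2)*(g^2 + 5*g + 4) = (g - 2)*(g + 4)*(g + 1)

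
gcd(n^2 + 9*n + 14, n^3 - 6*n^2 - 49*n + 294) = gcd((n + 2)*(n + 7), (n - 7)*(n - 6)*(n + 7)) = n + 7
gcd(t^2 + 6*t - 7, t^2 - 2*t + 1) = t - 1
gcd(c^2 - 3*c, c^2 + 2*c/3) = c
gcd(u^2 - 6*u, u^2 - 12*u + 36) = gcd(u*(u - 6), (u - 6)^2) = u - 6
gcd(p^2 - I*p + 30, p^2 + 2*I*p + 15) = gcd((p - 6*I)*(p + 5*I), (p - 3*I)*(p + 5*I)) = p + 5*I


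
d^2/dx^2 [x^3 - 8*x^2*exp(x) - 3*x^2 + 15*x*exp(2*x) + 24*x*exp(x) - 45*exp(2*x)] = -8*x^2*exp(x) + 60*x*exp(2*x) - 8*x*exp(x) + 6*x - 120*exp(2*x) + 32*exp(x) - 6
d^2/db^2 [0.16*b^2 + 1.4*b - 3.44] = 0.320000000000000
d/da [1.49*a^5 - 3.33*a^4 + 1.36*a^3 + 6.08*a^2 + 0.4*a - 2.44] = 7.45*a^4 - 13.32*a^3 + 4.08*a^2 + 12.16*a + 0.4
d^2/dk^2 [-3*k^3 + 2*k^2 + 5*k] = 4 - 18*k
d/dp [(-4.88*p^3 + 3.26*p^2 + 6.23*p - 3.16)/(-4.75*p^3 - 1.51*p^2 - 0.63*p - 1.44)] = (1.4210854715202e-14*p^5 + 22.8538*p^4 + 65.3338*p^3 - 16.5949*p^2 - 18.932*p - 10.962)/(22.5625*p^6 + 14.345*p^5 + 8.2651*p^4 + 15.5826*p^3 + 4.7457*p^2 + 1.8144*p + 2.0736)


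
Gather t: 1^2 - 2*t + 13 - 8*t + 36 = 50 - 10*t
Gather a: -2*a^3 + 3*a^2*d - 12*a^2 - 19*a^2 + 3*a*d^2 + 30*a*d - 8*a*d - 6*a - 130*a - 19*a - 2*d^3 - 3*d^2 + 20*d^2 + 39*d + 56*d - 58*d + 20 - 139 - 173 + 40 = -2*a^3 + a^2*(3*d - 31) + a*(3*d^2 + 22*d - 155) - 2*d^3 + 17*d^2 + 37*d - 252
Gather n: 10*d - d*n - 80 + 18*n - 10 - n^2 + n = 10*d - n^2 + n*(19 - d) - 90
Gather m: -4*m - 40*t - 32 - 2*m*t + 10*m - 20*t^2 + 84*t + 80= m*(6 - 2*t) - 20*t^2 + 44*t + 48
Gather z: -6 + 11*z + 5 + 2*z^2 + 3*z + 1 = 2*z^2 + 14*z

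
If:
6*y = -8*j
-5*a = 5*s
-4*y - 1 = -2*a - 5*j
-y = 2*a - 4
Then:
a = 64/35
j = -9/35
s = -64/35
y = 12/35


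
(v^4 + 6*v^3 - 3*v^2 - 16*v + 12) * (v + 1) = v^5 + 7*v^4 + 3*v^3 - 19*v^2 - 4*v + 12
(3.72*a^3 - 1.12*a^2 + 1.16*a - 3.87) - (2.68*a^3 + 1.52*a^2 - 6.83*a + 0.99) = 1.04*a^3 - 2.64*a^2 + 7.99*a - 4.86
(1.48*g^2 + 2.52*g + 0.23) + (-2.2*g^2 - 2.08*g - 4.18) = -0.72*g^2 + 0.44*g - 3.95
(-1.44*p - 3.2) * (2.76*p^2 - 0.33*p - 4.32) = -3.9744*p^3 - 8.3568*p^2 + 7.2768*p + 13.824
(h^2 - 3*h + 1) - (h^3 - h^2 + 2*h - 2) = -h^3 + 2*h^2 - 5*h + 3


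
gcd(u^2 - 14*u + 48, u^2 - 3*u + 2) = 1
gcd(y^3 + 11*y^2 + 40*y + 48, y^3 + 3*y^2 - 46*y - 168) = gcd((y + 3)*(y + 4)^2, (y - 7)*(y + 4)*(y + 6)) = y + 4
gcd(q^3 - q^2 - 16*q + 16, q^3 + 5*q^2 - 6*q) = q - 1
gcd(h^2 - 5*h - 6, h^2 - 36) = h - 6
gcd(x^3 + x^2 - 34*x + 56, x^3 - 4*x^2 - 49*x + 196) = x^2 + 3*x - 28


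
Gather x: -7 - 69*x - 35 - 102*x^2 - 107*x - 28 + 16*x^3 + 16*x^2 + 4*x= 16*x^3 - 86*x^2 - 172*x - 70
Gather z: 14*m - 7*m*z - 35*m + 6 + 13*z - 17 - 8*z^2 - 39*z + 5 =-21*m - 8*z^2 + z*(-7*m - 26) - 6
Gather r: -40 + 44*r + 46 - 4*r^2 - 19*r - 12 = -4*r^2 + 25*r - 6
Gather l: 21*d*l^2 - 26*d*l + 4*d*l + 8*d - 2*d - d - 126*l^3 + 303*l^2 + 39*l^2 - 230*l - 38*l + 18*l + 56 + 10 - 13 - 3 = 5*d - 126*l^3 + l^2*(21*d + 342) + l*(-22*d - 250) + 50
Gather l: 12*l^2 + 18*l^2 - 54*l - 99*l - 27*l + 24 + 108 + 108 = 30*l^2 - 180*l + 240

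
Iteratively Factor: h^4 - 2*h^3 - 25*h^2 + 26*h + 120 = (h + 4)*(h^3 - 6*h^2 - h + 30) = (h - 5)*(h + 4)*(h^2 - h - 6) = (h - 5)*(h - 3)*(h + 4)*(h + 2)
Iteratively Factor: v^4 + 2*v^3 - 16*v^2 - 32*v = (v - 4)*(v^3 + 6*v^2 + 8*v) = (v - 4)*(v + 4)*(v^2 + 2*v) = v*(v - 4)*(v + 4)*(v + 2)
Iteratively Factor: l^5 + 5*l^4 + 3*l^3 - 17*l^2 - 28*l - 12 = (l + 1)*(l^4 + 4*l^3 - l^2 - 16*l - 12) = (l + 1)*(l + 3)*(l^3 + l^2 - 4*l - 4) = (l + 1)*(l + 2)*(l + 3)*(l^2 - l - 2) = (l + 1)^2*(l + 2)*(l + 3)*(l - 2)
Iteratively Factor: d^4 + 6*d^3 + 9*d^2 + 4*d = (d + 1)*(d^3 + 5*d^2 + 4*d) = (d + 1)*(d + 4)*(d^2 + d) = d*(d + 1)*(d + 4)*(d + 1)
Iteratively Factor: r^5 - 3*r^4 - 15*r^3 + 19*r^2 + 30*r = (r - 2)*(r^4 - r^3 - 17*r^2 - 15*r) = (r - 2)*(r + 1)*(r^3 - 2*r^2 - 15*r) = (r - 2)*(r + 1)*(r + 3)*(r^2 - 5*r) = r*(r - 2)*(r + 1)*(r + 3)*(r - 5)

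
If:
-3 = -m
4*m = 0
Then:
No Solution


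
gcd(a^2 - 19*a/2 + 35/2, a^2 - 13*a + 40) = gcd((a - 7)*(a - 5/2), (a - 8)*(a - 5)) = 1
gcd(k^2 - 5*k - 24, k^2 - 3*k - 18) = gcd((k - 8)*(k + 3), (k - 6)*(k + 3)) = k + 3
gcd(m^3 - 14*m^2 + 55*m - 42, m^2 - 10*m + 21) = m - 7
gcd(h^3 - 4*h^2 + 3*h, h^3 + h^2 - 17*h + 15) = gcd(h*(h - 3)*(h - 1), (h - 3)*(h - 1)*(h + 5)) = h^2 - 4*h + 3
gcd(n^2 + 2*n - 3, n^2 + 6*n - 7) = n - 1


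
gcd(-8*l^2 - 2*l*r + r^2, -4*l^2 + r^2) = 2*l + r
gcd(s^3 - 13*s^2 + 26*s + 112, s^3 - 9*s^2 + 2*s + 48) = s^2 - 6*s - 16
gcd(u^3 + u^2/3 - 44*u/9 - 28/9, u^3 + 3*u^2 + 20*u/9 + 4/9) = u^2 + 8*u/3 + 4/3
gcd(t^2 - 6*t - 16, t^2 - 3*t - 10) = t + 2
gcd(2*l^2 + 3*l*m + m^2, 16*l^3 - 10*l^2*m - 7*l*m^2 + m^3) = 2*l + m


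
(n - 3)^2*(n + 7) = n^3 + n^2 - 33*n + 63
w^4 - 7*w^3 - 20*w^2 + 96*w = w*(w - 8)*(w - 3)*(w + 4)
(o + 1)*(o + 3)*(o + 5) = o^3 + 9*o^2 + 23*o + 15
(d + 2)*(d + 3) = d^2 + 5*d + 6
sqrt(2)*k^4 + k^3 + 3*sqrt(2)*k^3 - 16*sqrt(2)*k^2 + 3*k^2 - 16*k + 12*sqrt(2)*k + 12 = (k - 2)*(k - 1)*(k + 6)*(sqrt(2)*k + 1)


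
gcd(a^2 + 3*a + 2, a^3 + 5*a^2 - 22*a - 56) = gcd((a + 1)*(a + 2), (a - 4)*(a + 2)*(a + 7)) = a + 2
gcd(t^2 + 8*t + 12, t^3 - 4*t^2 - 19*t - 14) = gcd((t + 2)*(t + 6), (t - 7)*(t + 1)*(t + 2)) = t + 2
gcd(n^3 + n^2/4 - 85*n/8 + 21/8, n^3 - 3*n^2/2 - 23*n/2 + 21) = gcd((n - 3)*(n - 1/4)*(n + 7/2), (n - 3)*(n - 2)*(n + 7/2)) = n^2 + n/2 - 21/2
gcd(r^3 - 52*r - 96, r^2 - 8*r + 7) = 1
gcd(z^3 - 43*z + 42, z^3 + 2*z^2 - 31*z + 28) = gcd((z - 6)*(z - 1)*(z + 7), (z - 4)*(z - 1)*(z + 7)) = z^2 + 6*z - 7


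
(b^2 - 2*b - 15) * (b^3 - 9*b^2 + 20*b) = b^5 - 11*b^4 + 23*b^3 + 95*b^2 - 300*b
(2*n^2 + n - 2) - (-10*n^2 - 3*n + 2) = 12*n^2 + 4*n - 4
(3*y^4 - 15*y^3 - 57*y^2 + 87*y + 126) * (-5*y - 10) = -15*y^5 + 45*y^4 + 435*y^3 + 135*y^2 - 1500*y - 1260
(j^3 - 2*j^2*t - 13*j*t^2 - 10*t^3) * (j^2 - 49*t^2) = j^5 - 2*j^4*t - 62*j^3*t^2 + 88*j^2*t^3 + 637*j*t^4 + 490*t^5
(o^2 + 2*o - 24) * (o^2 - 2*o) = o^4 - 28*o^2 + 48*o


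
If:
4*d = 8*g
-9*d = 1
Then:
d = -1/9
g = -1/18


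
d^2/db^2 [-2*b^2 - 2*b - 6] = -4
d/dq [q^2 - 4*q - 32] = 2*q - 4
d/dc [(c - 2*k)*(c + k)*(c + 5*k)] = 3*c^2 + 8*c*k - 7*k^2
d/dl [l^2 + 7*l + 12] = 2*l + 7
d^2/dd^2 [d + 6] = 0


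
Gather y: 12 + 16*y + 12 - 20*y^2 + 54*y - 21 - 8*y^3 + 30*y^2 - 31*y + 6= -8*y^3 + 10*y^2 + 39*y + 9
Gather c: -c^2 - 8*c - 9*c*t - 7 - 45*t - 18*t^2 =-c^2 + c*(-9*t - 8) - 18*t^2 - 45*t - 7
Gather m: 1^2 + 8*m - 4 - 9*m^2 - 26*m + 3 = -9*m^2 - 18*m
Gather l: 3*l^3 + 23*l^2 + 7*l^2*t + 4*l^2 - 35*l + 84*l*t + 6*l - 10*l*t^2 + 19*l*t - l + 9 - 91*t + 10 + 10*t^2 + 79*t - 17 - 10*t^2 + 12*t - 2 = 3*l^3 + l^2*(7*t + 27) + l*(-10*t^2 + 103*t - 30)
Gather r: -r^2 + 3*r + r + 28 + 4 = -r^2 + 4*r + 32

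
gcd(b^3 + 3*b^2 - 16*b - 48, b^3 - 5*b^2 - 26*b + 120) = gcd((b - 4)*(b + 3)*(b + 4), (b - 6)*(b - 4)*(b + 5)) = b - 4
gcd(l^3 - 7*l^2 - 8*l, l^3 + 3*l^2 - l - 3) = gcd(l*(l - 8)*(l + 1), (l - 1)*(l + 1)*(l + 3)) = l + 1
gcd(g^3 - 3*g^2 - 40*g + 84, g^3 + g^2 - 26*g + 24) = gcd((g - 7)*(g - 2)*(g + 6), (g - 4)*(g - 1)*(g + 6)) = g + 6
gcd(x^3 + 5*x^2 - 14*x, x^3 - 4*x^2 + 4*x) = x^2 - 2*x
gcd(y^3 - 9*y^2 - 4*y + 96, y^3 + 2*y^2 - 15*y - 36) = y^2 - y - 12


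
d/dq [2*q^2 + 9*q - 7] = 4*q + 9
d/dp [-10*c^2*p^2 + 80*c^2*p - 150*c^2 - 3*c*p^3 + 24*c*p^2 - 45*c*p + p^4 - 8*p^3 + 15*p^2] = -20*c^2*p + 80*c^2 - 9*c*p^2 + 48*c*p - 45*c + 4*p^3 - 24*p^2 + 30*p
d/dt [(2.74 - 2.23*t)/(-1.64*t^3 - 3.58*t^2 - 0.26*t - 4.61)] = (-7.3144*t^3 + 5.4974*t^2 + 19.6184*t + 10.9927)/(2.6896*t^6 + 11.7424*t^5 + 13.6692*t^4 + 16.9824*t^3 + 33.0752*t^2 + 2.3972*t + 21.2521)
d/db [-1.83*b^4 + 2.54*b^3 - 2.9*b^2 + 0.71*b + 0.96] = -7.32*b^3 + 7.62*b^2 - 5.8*b + 0.71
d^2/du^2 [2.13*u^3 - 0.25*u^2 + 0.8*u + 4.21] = 12.78*u - 0.5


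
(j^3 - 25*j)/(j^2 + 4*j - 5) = j*(j - 5)/(j - 1)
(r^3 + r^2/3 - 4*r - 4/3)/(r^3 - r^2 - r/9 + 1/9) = 3*(r^2 - 4)/(3*r^2 - 4*r + 1)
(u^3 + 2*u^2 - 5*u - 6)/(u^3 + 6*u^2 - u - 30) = (u + 1)/(u + 5)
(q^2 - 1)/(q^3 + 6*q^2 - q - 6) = 1/(q + 6)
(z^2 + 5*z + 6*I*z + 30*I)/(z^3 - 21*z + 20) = (z + 6*I)/(z^2 - 5*z + 4)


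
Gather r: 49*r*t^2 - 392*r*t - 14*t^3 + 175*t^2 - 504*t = r*(49*t^2 - 392*t) - 14*t^3 + 175*t^2 - 504*t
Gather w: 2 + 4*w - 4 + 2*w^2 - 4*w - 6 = 2*w^2 - 8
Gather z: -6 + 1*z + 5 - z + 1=0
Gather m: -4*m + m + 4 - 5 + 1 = -3*m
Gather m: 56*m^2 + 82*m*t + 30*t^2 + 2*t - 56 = 56*m^2 + 82*m*t + 30*t^2 + 2*t - 56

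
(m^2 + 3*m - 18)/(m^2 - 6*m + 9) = (m + 6)/(m - 3)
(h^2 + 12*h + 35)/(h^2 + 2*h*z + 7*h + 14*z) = (h + 5)/(h + 2*z)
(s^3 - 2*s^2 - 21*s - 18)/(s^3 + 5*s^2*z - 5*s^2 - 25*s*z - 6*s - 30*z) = (s + 3)/(s + 5*z)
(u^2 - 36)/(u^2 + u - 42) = (u + 6)/(u + 7)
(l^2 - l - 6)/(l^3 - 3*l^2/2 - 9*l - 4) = 2*(l - 3)/(2*l^2 - 7*l - 4)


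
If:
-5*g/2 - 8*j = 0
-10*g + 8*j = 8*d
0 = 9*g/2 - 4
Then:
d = -25/18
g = 8/9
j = -5/18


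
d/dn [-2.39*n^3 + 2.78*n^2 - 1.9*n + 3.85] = -7.17*n^2 + 5.56*n - 1.9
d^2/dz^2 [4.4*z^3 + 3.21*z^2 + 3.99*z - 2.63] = 26.4*z + 6.42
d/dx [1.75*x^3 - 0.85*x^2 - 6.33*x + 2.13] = 5.25*x^2 - 1.7*x - 6.33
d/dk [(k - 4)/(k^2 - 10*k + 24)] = -1/(k^2 - 12*k + 36)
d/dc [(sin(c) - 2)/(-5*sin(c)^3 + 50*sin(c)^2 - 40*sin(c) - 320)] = 2*(sin(c)^3 - 8*sin(c)^2 + 20*sin(c) - 40)*cos(c)/(5*(sin(c)^3 - 10*sin(c)^2 + 8*sin(c) + 64)^2)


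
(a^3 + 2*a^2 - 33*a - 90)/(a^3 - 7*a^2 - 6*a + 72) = (a + 5)/(a - 4)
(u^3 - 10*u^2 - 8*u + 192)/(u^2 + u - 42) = (u^2 - 4*u - 32)/(u + 7)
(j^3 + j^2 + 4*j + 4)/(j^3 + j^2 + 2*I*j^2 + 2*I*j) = (j - 2*I)/j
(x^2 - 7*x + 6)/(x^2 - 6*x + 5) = (x - 6)/(x - 5)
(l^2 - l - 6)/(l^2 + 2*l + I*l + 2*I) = (l - 3)/(l + I)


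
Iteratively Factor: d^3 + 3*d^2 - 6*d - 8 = (d + 1)*(d^2 + 2*d - 8) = (d + 1)*(d + 4)*(d - 2)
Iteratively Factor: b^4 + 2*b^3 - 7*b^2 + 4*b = (b)*(b^3 + 2*b^2 - 7*b + 4) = b*(b - 1)*(b^2 + 3*b - 4) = b*(b - 1)^2*(b + 4)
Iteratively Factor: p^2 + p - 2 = (p - 1)*(p + 2)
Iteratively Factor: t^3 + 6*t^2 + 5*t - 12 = (t + 4)*(t^2 + 2*t - 3) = (t - 1)*(t + 4)*(t + 3)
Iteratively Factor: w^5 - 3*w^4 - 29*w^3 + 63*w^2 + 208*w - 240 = (w - 5)*(w^4 + 2*w^3 - 19*w^2 - 32*w + 48) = (w - 5)*(w + 3)*(w^3 - w^2 - 16*w + 16) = (w - 5)*(w - 1)*(w + 3)*(w^2 - 16) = (w - 5)*(w - 4)*(w - 1)*(w + 3)*(w + 4)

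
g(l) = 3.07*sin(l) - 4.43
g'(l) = 3.07*cos(l)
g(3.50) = -5.51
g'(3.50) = -2.87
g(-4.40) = -1.51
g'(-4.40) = -0.94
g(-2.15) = -7.00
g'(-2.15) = -1.68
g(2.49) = -2.57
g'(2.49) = -2.44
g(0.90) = -2.03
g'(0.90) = 1.91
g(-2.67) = -5.82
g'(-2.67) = -2.73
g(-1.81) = -7.41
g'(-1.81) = -0.73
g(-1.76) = -7.45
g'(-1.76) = -0.58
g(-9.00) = -5.70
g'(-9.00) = -2.80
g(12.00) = -6.08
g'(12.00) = 2.59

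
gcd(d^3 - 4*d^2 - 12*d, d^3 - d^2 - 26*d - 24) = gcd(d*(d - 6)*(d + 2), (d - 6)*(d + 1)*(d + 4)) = d - 6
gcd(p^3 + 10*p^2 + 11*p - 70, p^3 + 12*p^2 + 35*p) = p^2 + 12*p + 35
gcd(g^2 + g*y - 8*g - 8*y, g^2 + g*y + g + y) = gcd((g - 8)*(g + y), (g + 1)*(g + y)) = g + y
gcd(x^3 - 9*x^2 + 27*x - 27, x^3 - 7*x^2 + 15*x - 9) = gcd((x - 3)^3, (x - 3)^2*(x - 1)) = x^2 - 6*x + 9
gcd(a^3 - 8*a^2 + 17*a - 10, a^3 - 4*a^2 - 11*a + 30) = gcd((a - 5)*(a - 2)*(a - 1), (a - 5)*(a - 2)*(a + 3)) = a^2 - 7*a + 10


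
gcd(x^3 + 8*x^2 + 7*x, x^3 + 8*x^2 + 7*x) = x^3 + 8*x^2 + 7*x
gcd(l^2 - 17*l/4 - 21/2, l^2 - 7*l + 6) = l - 6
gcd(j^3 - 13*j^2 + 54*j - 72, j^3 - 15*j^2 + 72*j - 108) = j^2 - 9*j + 18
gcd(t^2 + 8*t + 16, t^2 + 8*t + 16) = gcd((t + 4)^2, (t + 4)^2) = t^2 + 8*t + 16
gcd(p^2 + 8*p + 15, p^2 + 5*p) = p + 5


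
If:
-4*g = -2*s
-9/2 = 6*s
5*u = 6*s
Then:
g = -3/8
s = -3/4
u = -9/10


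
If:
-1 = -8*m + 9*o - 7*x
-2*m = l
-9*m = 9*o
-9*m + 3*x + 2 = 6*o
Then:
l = -17/36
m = 17/72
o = -17/72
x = -31/72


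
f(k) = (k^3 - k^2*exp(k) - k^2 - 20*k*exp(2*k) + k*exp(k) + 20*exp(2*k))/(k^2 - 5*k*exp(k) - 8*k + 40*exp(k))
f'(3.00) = -55.87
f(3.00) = -33.34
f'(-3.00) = 0.60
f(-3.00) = -1.02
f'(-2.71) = 0.59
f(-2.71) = -0.85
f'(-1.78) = 0.56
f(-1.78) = -0.31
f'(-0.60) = 0.44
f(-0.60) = 0.30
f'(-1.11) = 0.52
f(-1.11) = 0.05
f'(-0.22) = 0.32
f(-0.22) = 0.44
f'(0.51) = -0.39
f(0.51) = 0.47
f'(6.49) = -17687.27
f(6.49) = -9600.53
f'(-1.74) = 0.56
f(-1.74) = -0.29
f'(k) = (-k^2*exp(k) + 3*k^2 - 40*k*exp(2*k) - k*exp(k) - 2*k + 20*exp(2*k) + exp(k))/(k^2 - 5*k*exp(k) - 8*k + 40*exp(k)) + (5*k*exp(k) - 2*k - 35*exp(k) + 8)*(k^3 - k^2*exp(k) - k^2 - 20*k*exp(2*k) + k*exp(k) + 20*exp(2*k))/(k^2 - 5*k*exp(k) - 8*k + 40*exp(k))^2 = (4*k^2*exp(k) + k^2 - 36*k*exp(k) - 16*k + 4*exp(k) + 8)/(k^2 - 16*k + 64)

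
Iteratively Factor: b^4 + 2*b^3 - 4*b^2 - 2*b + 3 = (b - 1)*(b^3 + 3*b^2 - b - 3) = (b - 1)^2*(b^2 + 4*b + 3) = (b - 1)^2*(b + 3)*(b + 1)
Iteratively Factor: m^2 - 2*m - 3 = (m - 3)*(m + 1)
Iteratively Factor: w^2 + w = (w + 1)*(w)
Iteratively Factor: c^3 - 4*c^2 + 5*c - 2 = (c - 1)*(c^2 - 3*c + 2) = (c - 1)^2*(c - 2)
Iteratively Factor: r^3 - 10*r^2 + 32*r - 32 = (r - 2)*(r^2 - 8*r + 16) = (r - 4)*(r - 2)*(r - 4)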